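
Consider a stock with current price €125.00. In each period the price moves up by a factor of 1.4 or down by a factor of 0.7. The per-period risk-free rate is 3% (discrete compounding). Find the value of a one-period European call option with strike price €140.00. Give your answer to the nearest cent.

€16.02

Risk-neutral probability p = (1 + 0.03 − 0.7)/(1.4 − 0.7) = 0.3300/0.7000 = 0.4714
Terminal stock prices: S_u = 175, S_d = 87.5
Terminal payoffs (S − K): max(35, 0) = 35, max(-52.5, 0) = 0
Node 0 (S = 125): V_0 = 1/1.03·[0.4714·35.0000 + 0.5286·0.0000] = 16.0194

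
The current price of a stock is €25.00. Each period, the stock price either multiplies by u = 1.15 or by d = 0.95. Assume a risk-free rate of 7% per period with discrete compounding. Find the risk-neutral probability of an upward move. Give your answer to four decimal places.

Risk-neutral probability p = (1 + 0.07 − 0.95)/(1.15 − 0.95) = 0.1200/0.2000 = 0.6000

p = 0.6000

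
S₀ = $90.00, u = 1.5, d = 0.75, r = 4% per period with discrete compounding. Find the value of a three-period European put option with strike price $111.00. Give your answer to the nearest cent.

$28.58

Risk-neutral probability p = (1 + 0.04 − 0.75)/(1.5 − 0.75) = 0.2900/0.7500 = 0.3867
Terminal stock prices: S_uuu = 303.8, S_uud = 151.9, S_udd = 75.94, S_ddd = 37.97
Terminal payoffs (K − S): max(-192.8, 0) = 0, max(-40.88, 0) = 0, max(35.06, 0) = 35.06, max(73.03, 0) = 73.03
Node uu (S = 202.5): V_uu = 1/1.04·[0.3867·0.0000 + 0.6133·0.0000] = 0.0000
Node ud (S = 101.2): V_ud = 1/1.04·[0.3867·0.0000 + 0.6133·35.0625] = 20.6779
Node dd (S = 50.62): V_dd = 1/1.04·[0.3867·35.0625 + 0.6133·73.0312] = 56.1058
Node u (S = 135): V_u = 1/1.04·[0.3867·0.0000 + 0.6133·20.6779] = 12.1946
Node d (S = 67.5): V_d = 1/1.04·[0.3867·20.6779 + 0.6133·56.1058] = 40.7759
Node 0 (S = 90): V_0 = 1/1.04·[0.3867·12.1946 + 0.6133·40.7759] = 28.5813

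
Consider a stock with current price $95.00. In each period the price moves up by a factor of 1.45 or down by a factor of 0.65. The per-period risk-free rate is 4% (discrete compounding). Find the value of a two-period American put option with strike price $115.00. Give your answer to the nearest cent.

$32.12

Risk-neutral probability p = (1 + 0.04 − 0.65)/(1.45 − 0.65) = 0.3900/0.8000 = 0.4875
Terminal stock prices: S_uu = 199.7, S_ud = 89.54, S_dd = 40.14
Terminal payoffs (K − S): max(-84.74, 0) = 0, max(25.46, 0) = 25.46, max(74.86, 0) = 74.86
Node u (S = 137.8): continuation = 1/1.04·[0.4875·0.0000 + 0.5125·25.4625] = 12.5476; exercise value = 0.0000 ≤ continuation, so V_u = 12.5476
Node d (S = 61.75): continuation = 1/1.04·[0.4875·25.4625 + 0.5125·74.8625] = 48.8269; exercise value = 53.2500 > continuation, so V_d = 53.2500 (exercise)
Node 0 (S = 95): continuation = 1/1.04·[0.4875·12.5476 + 0.5125·53.2500] = 32.1227; exercise value = 20.0000 ≤ continuation, so V_0 = 32.1227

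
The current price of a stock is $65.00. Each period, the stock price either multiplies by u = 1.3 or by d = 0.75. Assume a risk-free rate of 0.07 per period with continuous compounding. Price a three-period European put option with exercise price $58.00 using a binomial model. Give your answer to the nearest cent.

$4.31

Risk-neutral probability p = (e^0.07 − 0.75)/(1.3 − 0.75) = 0.3225/0.5500 = 0.5864
Terminal stock prices: S_uuu = 142.8, S_uud = 82.39, S_udd = 47.53, S_ddd = 27.42
Terminal payoffs (K − S): max(-84.81, 0) = 0, max(-24.39, 0) = 0, max(10.47, 0) = 10.47, max(30.58, 0) = 30.58
Node uu (S = 109.9): V_uu = e^(−0.07)·[0.5864·0.0000 + 0.4136·0.0000] = 0.0000
Node ud (S = 63.38): V_ud = e^(−0.07)·[0.5864·0.0000 + 0.4136·10.4688] = 4.0374
Node dd (S = 36.56): V_dd = e^(−0.07)·[0.5864·10.4688 + 0.4136·30.5781] = 17.5163
Node u (S = 84.5): V_u = e^(−0.07)·[0.5864·0.0000 + 0.4136·4.0374] = 1.5570
Node d (S = 48.75): V_d = e^(−0.07)·[0.5864·4.0374 + 0.4136·17.5163] = 8.9627
Node 0 (S = 65): V_0 = e^(−0.07)·[0.5864·1.5570 + 0.4136·8.9627] = 4.3078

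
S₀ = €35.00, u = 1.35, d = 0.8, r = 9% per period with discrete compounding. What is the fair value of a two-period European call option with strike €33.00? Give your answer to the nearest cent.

€9.22

Risk-neutral probability p = (1 + 0.09 − 0.8)/(1.35 − 0.8) = 0.2900/0.5500 = 0.5273
Terminal stock prices: S_uu = 63.79, S_ud = 37.8, S_dd = 22.4
Terminal payoffs (S − K): max(30.79, 0) = 30.79, max(4.8, 0) = 4.8, max(-10.6, 0) = 0
Node u (S = 47.25): V_u = 1/1.09·[0.5273·30.7875 + 0.4727·4.8000] = 16.9748
Node d (S = 28): V_d = 1/1.09·[0.5273·4.8000 + 0.4727·0.0000] = 2.3219
Node 0 (S = 35): V_0 = 1/1.09·[0.5273·16.9748 + 0.4727·2.3219] = 9.2183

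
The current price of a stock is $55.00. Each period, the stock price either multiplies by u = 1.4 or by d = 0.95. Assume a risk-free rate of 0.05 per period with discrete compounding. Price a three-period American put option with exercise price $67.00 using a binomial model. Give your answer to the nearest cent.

$12.00

Risk-neutral probability p = (1 + 0.05 − 0.95)/(1.4 − 0.95) = 0.1000/0.4500 = 0.2222
Terminal stock prices: S_uuu = 150.9, S_uud = 102.4, S_udd = 69.49, S_ddd = 47.16
Terminal payoffs (K − S): max(-83.92, 0) = 0, max(-35.41, 0) = 0, max(-2.492, 0) = 0, max(19.84, 0) = 19.84
Node uu (S = 107.8): continuation = 1/1.05·[0.2222·0.0000 + 0.7778·0.0000] = 0.0000; exercise value = 0.0000 ≤ continuation, so V_uu = 0.0000
Node ud (S = 73.15): continuation = 1/1.05·[0.2222·0.0000 + 0.7778·0.0000] = 0.0000; exercise value = 0.0000 ≤ continuation, so V_ud = 0.0000
Node dd (S = 49.64): continuation = 1/1.05·[0.2222·0.0000 + 0.7778·19.8444] = 14.6995; exercise value = 17.3625 > continuation, so V_dd = 17.3625 (exercise)
Node u (S = 77): continuation = 1/1.05·[0.2222·0.0000 + 0.7778·0.0000] = 0.0000; exercise value = 0.0000 ≤ continuation, so V_u = 0.0000
Node d (S = 52.25): continuation = 1/1.05·[0.2222·0.0000 + 0.7778·17.3625] = 12.8611; exercise value = 14.7500 > continuation, so V_d = 14.7500 (exercise)
Node 0 (S = 55): continuation = 1/1.05·[0.2222·0.0000 + 0.7778·14.7500] = 10.9259; exercise value = 12.0000 > continuation, so V_0 = 12.0000 (exercise)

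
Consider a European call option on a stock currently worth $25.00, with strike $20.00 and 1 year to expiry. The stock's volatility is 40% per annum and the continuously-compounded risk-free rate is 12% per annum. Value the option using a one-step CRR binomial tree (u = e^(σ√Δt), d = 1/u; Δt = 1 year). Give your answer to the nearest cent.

CRR parameters: u = e^(σ√Δt) = e^(0.4·√1) = 1.4918, d = 1/u = 0.6703
Per-period rate: rΔt = 0.12·1 = 0.12, so R = e^0.12 = 1.1275
Risk-neutral probability p = (e^0.12 − 0.6703)/(1.4918 − 0.6703) = 0.4572/0.8215 = 0.5565
Terminal stock prices: S_u = 37.3, S_d = 16.76
Terminal payoffs (S − K): max(17.3, 0) = 17.3, max(-3.242, 0) = 0
Node 0 (S = 25): V_0 = e^(−0.12)·[0.5565·17.2956 + 0.4435·0.0000] = 8.5368

$8.54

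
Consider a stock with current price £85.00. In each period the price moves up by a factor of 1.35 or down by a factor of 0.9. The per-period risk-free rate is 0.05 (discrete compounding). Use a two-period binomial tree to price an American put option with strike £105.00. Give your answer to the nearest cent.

Risk-neutral probability p = (1 + 0.05 − 0.9)/(1.35 − 0.9) = 0.1500/0.4500 = 0.3333
Terminal stock prices: S_uu = 154.9, S_ud = 103.3, S_dd = 68.85
Terminal payoffs (K − S): max(-49.91, 0) = 0, max(1.725, 0) = 1.725, max(36.15, 0) = 36.15
Node u (S = 114.8): continuation = 1/1.05·[0.3333·0.0000 + 0.6667·1.7250] = 1.0952; exercise value = 0.0000 ≤ continuation, so V_u = 1.0952
Node d (S = 76.5): continuation = 1/1.05·[0.3333·1.7250 + 0.6667·36.1500] = 23.5000; exercise value = 28.5000 > continuation, so V_d = 28.5000 (exercise)
Node 0 (S = 85): continuation = 1/1.05·[0.3333·1.0952 + 0.6667·28.5000] = 18.4429; exercise value = 20.0000 > continuation, so V_0 = 20.0000 (exercise)

£20.00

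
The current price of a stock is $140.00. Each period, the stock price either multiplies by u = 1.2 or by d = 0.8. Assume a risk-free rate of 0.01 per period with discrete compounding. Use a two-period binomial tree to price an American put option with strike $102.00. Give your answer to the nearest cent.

Risk-neutral probability p = (1 + 0.01 − 0.8)/(1.2 − 0.8) = 0.2100/0.4000 = 0.5250
Terminal stock prices: S_uu = 201.6, S_ud = 134.4, S_dd = 89.6
Terminal payoffs (K − S): max(-99.6, 0) = 0, max(-32.4, 0) = 0, max(12.4, 0) = 12.4
Node u (S = 168): continuation = 1/1.01·[0.5250·0.0000 + 0.4750·0.0000] = 0.0000; exercise value = 0.0000 ≤ continuation, so V_u = 0.0000
Node d (S = 112): continuation = 1/1.01·[0.5250·0.0000 + 0.4750·12.4000] = 5.8317; exercise value = 0.0000 ≤ continuation, so V_d = 5.8317
Node 0 (S = 140): continuation = 1/1.01·[0.5250·0.0000 + 0.4750·5.8317] = 2.7426; exercise value = 0.0000 ≤ continuation, so V_0 = 2.7426

$2.74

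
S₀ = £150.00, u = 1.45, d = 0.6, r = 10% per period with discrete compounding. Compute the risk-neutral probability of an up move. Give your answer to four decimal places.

p = 0.5882

Risk-neutral probability p = (1 + 0.1 − 0.6)/(1.45 − 0.6) = 0.5000/0.8500 = 0.5882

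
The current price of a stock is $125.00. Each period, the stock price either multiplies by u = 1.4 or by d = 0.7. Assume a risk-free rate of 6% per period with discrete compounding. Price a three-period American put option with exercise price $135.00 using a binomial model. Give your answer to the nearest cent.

$26.78

Risk-neutral probability p = (1 + 0.06 − 0.7)/(1.4 − 0.7) = 0.3600/0.7000 = 0.5143
Terminal stock prices: S_uuu = 343, S_uud = 171.5, S_udd = 85.75, S_ddd = 42.87
Terminal payoffs (K − S): max(-208, 0) = 0, max(-36.5, 0) = 0, max(49.25, 0) = 49.25, max(92.12, 0) = 92.12
Node uu (S = 245): continuation = 1/1.06·[0.5143·0.0000 + 0.4857·0.0000] = 0.0000; exercise value = 0.0000 ≤ continuation, so V_uu = 0.0000
Node ud (S = 122.5): continuation = 1/1.06·[0.5143·0.0000 + 0.4857·49.2500] = 22.5674; exercise value = 12.5000 ≤ continuation, so V_ud = 22.5674
Node dd (S = 61.25): continuation = 1/1.06·[0.5143·49.2500 + 0.4857·92.1250] = 66.1085; exercise value = 73.7500 > continuation, so V_dd = 73.7500 (exercise)
Node u (S = 175): continuation = 1/1.06·[0.5143·0.0000 + 0.4857·22.5674] = 10.3409; exercise value = 0.0000 ≤ continuation, so V_u = 10.3409
Node d (S = 87.5): continuation = 1/1.06·[0.5143·22.5674 + 0.4857·73.7500] = 44.7429; exercise value = 47.5000 > continuation, so V_d = 47.5000 (exercise)
Node 0 (S = 125): continuation = 1/1.06·[0.5143·10.3409 + 0.4857·47.5000] = 26.7826; exercise value = 10.0000 ≤ continuation, so V_0 = 26.7826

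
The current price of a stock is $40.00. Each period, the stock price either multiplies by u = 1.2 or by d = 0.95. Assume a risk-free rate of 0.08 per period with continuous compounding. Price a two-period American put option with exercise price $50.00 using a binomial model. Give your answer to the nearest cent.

$10.00

Risk-neutral probability p = (e^0.08 − 0.95)/(1.2 − 0.95) = 0.1333/0.2500 = 0.5331
Terminal stock prices: S_uu = 57.6, S_ud = 45.6, S_dd = 36.1
Terminal payoffs (K − S): max(-7.6, 0) = 0, max(4.4, 0) = 4.4, max(13.9, 0) = 13.9
Node u (S = 48): continuation = e^(−0.08)·[0.5331·0.0000 + 0.4669·4.4000] = 1.8962; exercise value = 2.0000 > continuation, so V_u = 2.0000 (exercise)
Node d (S = 38): continuation = e^(−0.08)·[0.5331·4.4000 + 0.4669·13.9000] = 8.1558; exercise value = 12.0000 > continuation, so V_d = 12.0000 (exercise)
Node 0 (S = 40): continuation = e^(−0.08)·[0.5331·2.0000 + 0.4669·12.0000] = 6.1558; exercise value = 10.0000 > continuation, so V_0 = 10.0000 (exercise)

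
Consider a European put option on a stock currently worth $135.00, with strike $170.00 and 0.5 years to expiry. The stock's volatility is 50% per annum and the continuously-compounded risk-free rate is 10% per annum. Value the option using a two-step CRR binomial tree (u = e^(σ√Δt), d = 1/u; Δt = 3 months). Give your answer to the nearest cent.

$38.62

CRR parameters: u = e^(σ√Δt) = e^(0.5·√0.25) = 1.2840, d = 1/u = 0.7788
Per-period rate: rΔt = 0.1·0.25 = 0.025, so R = e^0.025 = 1.0253
Risk-neutral probability p = (e^0.025 − 0.7788)/(1.2840 − 0.7788) = 0.2465/0.5052 = 0.4879
Terminal stock prices: S_uu = 222.6, S_ud = 135, S_dd = 81.88
Terminal payoffs (K − S): max(-52.58, 0) = 0, max(35, 0) = 35, max(88.12, 0) = 88.12
Node u (S = 173.3): V_u = e^(−0.025)·[0.4879·0.0000 + 0.5121·35.0000] = 17.4799
Node d (S = 105.1): V_d = e^(−0.025)·[0.4879·35.0000 + 0.5121·88.1184] = 60.6646
Node 0 (S = 135): V_0 = e^(−0.025)·[0.4879·17.4799 + 0.5121·60.6646] = 38.6159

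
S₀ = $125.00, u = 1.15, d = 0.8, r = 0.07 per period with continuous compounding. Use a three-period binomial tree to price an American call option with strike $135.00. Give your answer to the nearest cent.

Risk-neutral probability p = (e^0.07 − 0.8)/(1.15 − 0.8) = 0.2725/0.3500 = 0.7786
Terminal stock prices: S_uuu = 190.1, S_uud = 132.2, S_udd = 92, S_ddd = 64
Terminal payoffs (S − K): max(55.11, 0) = 55.11, max(-2.75, 0) = 0, max(-43, 0) = 0, max(-71, 0) = 0
Node uu (S = 165.3): continuation = e^(−0.07)·[0.7786·55.1094 + 0.2214·0.0000] = 40.0070; exercise value = 30.3125 ≤ continuation, so V_uu = 40.0070
Node ud (S = 115): continuation = e^(−0.07)·[0.7786·0.0000 + 0.2214·0.0000] = 0.0000; exercise value = 0.0000 ≤ continuation, so V_ud = 0.0000
Node dd (S = 80): continuation = e^(−0.07)·[0.7786·0.0000 + 0.2214·0.0000] = 0.0000; exercise value = 0.0000 ≤ continuation, so V_dd = 0.0000
Node u (S = 143.8): continuation = e^(−0.07)·[0.7786·40.0070 + 0.2214·0.0000] = 29.0434; exercise value = 8.7500 ≤ continuation, so V_u = 29.0434
Node d (S = 100): continuation = e^(−0.07)·[0.7786·0.0000 + 0.2214·0.0000] = 0.0000; exercise value = 0.0000 ≤ continuation, so V_d = 0.0000
Node 0 (S = 125): continuation = e^(−0.07)·[0.7786·29.0434 + 0.2214·0.0000] = 21.0842; exercise value = 0.0000 ≤ continuation, so V_0 = 21.0842

$21.08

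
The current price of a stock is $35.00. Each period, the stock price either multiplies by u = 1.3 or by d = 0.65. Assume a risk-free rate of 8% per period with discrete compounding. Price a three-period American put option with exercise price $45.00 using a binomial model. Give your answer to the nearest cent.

Risk-neutral probability p = (1 + 0.08 − 0.65)/(1.3 − 0.65) = 0.4300/0.6500 = 0.6615
Terminal stock prices: S_uuu = 76.89, S_uud = 38.45, S_udd = 19.22, S_ddd = 9.612
Terminal payoffs (K − S): max(-31.89, 0) = 0, max(6.552, 0) = 6.552, max(25.78, 0) = 25.78, max(35.39, 0) = 35.39
Node uu (S = 59.15): continuation = 1/1.08·[0.6615·0.0000 + 0.3385·6.5525] = 2.0535; exercise value = 0.0000 ≤ continuation, so V_uu = 2.0535
Node ud (S = 29.57): continuation = 1/1.08·[0.6615·6.5525 + 0.3385·25.7762] = 12.0917; exercise value = 15.4250 > continuation, so V_ud = 15.4250 (exercise)
Node dd (S = 14.79): continuation = 1/1.08·[0.6615·25.7762 + 0.3385·35.3881] = 26.8792; exercise value = 30.2125 > continuation, so V_dd = 30.2125 (exercise)
Node u (S = 45.5): continuation = 1/1.08·[0.6615·2.0535 + 0.3385·15.4250] = 6.0919; exercise value = 0.0000 ≤ continuation, so V_u = 6.0919
Node d (S = 22.75): continuation = 1/1.08·[0.6615·15.4250 + 0.3385·30.2125] = 18.9167; exercise value = 22.2500 > continuation, so V_d = 22.2500 (exercise)
Node 0 (S = 35): continuation = 1/1.08·[0.6615·6.0919 + 0.3385·22.2500] = 10.7044; exercise value = 10.0000 ≤ continuation, so V_0 = 10.7044

$10.70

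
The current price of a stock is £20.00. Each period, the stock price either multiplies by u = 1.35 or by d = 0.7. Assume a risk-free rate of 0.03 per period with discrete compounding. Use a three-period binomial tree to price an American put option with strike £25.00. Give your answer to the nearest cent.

£6.69

Risk-neutral probability p = (1 + 0.03 − 0.7)/(1.35 − 0.7) = 0.3300/0.6500 = 0.5077
Terminal stock prices: S_uuu = 49.21, S_uud = 25.52, S_udd = 13.23, S_ddd = 6.86
Terminal payoffs (K − S): max(-24.21, 0) = 0, max(-0.515, 0) = 0, max(11.77, 0) = 11.77, max(18.14, 0) = 18.14
Node uu (S = 36.45): continuation = 1/1.03·[0.5077·0.0000 + 0.4923·0.0000] = 0.0000; exercise value = 0.0000 ≤ continuation, so V_uu = 0.0000
Node ud (S = 18.9): continuation = 1/1.03·[0.5077·0.0000 + 0.4923·11.7700] = 5.6257; exercise value = 6.1000 > continuation, so V_ud = 6.1000 (exercise)
Node dd (S = 9.8): continuation = 1/1.03·[0.5077·11.7700 + 0.4923·18.1400] = 14.4718; exercise value = 15.2000 > continuation, so V_dd = 15.2000 (exercise)
Node u (S = 27): continuation = 1/1.03·[0.5077·0.0000 + 0.4923·6.1000] = 2.9156; exercise value = 0.0000 ≤ continuation, so V_u = 2.9156
Node d (S = 14): continuation = 1/1.03·[0.5077·6.1000 + 0.4923·15.2000] = 10.2718; exercise value = 11.0000 > continuation, so V_d = 11.0000 (exercise)
Node 0 (S = 20): continuation = 1/1.03·[0.5077·2.9156 + 0.4923·11.0000] = 6.6948; exercise value = 5.0000 ≤ continuation, so V_0 = 6.6948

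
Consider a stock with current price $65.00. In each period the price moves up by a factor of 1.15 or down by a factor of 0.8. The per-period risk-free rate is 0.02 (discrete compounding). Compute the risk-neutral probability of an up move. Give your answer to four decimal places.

Risk-neutral probability p = (1 + 0.02 − 0.8)/(1.15 − 0.8) = 0.2200/0.3500 = 0.6286

p = 0.6286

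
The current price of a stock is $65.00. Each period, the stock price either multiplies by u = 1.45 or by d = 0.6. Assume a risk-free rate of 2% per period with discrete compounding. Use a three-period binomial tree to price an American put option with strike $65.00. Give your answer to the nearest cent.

$17.64

Risk-neutral probability p = (1 + 0.02 − 0.6)/(1.45 − 0.6) = 0.4200/0.8500 = 0.4941
Terminal stock prices: S_uuu = 198.2, S_uud = 82, S_udd = 33.93, S_ddd = 14.04
Terminal payoffs (K − S): max(-133.2, 0) = 0, max(-17, 0) = 0, max(31.07, 0) = 31.07, max(50.96, 0) = 50.96
Node uu (S = 136.7): continuation = 1/1.02·[0.4941·0.0000 + 0.5059·0.0000] = 0.0000; exercise value = 0.0000 ≤ continuation, so V_uu = 0.0000
Node ud (S = 56.55): continuation = 1/1.02·[0.4941·0.0000 + 0.5059·31.0700] = 15.4096; exercise value = 8.4500 ≤ continuation, so V_ud = 15.4096
Node dd (S = 23.4): continuation = 1/1.02·[0.4941·31.0700 + 0.5059·50.9600] = 40.3255; exercise value = 41.6000 > continuation, so V_dd = 41.6000 (exercise)
Node u (S = 94.25): continuation = 1/1.02·[0.4941·0.0000 + 0.5059·15.4096] = 7.6426; exercise value = 0.0000 ≤ continuation, so V_u = 7.6426
Node d (S = 39): continuation = 1/1.02·[0.4941·15.4096 + 0.5059·41.6000] = 28.0969; exercise value = 26.0000 ≤ continuation, so V_d = 28.0969
Node 0 (S = 65): continuation = 1/1.02·[0.4941·7.6426 + 0.5059·28.0969] = 17.6373; exercise value = 0.0000 ≤ continuation, so V_0 = 17.6373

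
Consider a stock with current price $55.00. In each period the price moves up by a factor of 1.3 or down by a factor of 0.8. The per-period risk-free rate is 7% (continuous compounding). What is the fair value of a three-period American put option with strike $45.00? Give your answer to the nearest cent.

$1.76

Risk-neutral probability p = (e^0.07 − 0.8)/(1.3 − 0.8) = 0.2725/0.5000 = 0.5450
Terminal stock prices: S_uuu = 120.8, S_uud = 74.36, S_udd = 45.76, S_ddd = 28.16
Terminal payoffs (K − S): max(-75.84, 0) = 0, max(-29.36, 0) = 0, max(-0.76, 0) = 0, max(16.84, 0) = 16.84
Node uu (S = 92.95): continuation = e^(−0.07)·[0.5450·0.0000 + 0.4550·0.0000] = 0.0000; exercise value = 0.0000 ≤ continuation, so V_uu = 0.0000
Node ud (S = 57.2): continuation = e^(−0.07)·[0.5450·0.0000 + 0.4550·0.0000] = 0.0000; exercise value = 0.0000 ≤ continuation, so V_ud = 0.0000
Node dd (S = 35.2): continuation = e^(−0.07)·[0.5450·0.0000 + 0.4550·16.8400] = 7.1439; exercise value = 9.8000 > continuation, so V_dd = 9.8000 (exercise)
Node u (S = 71.5): continuation = e^(−0.07)·[0.5450·0.0000 + 0.4550·0.0000] = 0.0000; exercise value = 0.0000 ≤ continuation, so V_u = 0.0000
Node d (S = 44): continuation = e^(−0.07)·[0.5450·0.0000 + 0.4550·9.8000] = 4.1574; exercise value = 1.0000 ≤ continuation, so V_d = 4.1574
Node 0 (S = 55): continuation = e^(−0.07)·[0.5450·0.0000 + 0.4550·4.1574] = 1.7637; exercise value = 0.0000 ≤ continuation, so V_0 = 1.7637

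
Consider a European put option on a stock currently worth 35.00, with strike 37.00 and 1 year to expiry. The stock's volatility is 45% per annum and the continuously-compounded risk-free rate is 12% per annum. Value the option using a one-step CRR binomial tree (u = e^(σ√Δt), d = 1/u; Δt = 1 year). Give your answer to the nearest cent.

CRR parameters: u = e^(σ√Δt) = e^(0.45·√1) = 1.5683, d = 1/u = 0.6376
Per-period rate: rΔt = 0.12·1 = 0.12, so R = e^0.12 = 1.1275
Risk-neutral probability p = (e^0.12 − 0.6376)/(1.5683 − 0.6376) = 0.4899/0.9307 = 0.5264
Terminal stock prices: S_u = 54.89, S_d = 22.32
Terminal payoffs (K − S): max(-17.89, 0) = 0, max(14.68, 0) = 14.68
Node 0 (S = 35): V_0 = e^(−0.12)·[0.5264·0.0000 + 0.4736·14.6830] = 6.1681

6.17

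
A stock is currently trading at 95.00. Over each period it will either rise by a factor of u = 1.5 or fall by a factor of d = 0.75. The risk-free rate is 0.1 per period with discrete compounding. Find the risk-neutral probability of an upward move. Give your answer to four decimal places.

Risk-neutral probability p = (1 + 0.1 − 0.75)/(1.5 − 0.75) = 0.3500/0.7500 = 0.4667

p = 0.4667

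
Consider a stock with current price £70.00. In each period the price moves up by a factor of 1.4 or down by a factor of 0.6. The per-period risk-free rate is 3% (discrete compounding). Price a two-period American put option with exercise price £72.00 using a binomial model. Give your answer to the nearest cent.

Risk-neutral probability p = (1 + 0.03 − 0.6)/(1.4 − 0.6) = 0.4300/0.8000 = 0.5375
Terminal stock prices: S_uu = 137.2, S_ud = 58.8, S_dd = 25.2
Terminal payoffs (K − S): max(-65.2, 0) = 0, max(13.2, 0) = 13.2, max(46.8, 0) = 46.8
Node u (S = 98): continuation = 1/1.03·[0.5375·0.0000 + 0.4625·13.2000] = 5.9272; exercise value = 0.0000 ≤ continuation, so V_u = 5.9272
Node d (S = 42): continuation = 1/1.03·[0.5375·13.2000 + 0.4625·46.8000] = 27.9029; exercise value = 30.0000 > continuation, so V_d = 30.0000 (exercise)
Node 0 (S = 70): continuation = 1/1.03·[0.5375·5.9272 + 0.4625·30.0000] = 16.5639; exercise value = 2.0000 ≤ continuation, so V_0 = 16.5639

£16.56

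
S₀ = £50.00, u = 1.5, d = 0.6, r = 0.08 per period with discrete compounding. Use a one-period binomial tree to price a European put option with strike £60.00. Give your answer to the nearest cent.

Risk-neutral probability p = (1 + 0.08 − 0.6)/(1.5 − 0.6) = 0.4800/0.9000 = 0.5333
Terminal stock prices: S_u = 75, S_d = 30
Terminal payoffs (K − S): max(-15, 0) = 0, max(30, 0) = 30
Node 0 (S = 50): V_0 = 1/1.08·[0.5333·0.0000 + 0.4667·30.0000] = 12.9630

£12.96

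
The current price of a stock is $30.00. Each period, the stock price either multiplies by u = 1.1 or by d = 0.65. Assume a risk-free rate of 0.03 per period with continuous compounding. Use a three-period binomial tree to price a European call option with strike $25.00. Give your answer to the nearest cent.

Risk-neutral probability p = (e^0.03 − 0.65)/(1.1 − 0.65) = 0.3805/0.4500 = 0.8455
Terminal stock prices: S_uuu = 39.93, S_uud = 23.6, S_udd = 13.94, S_ddd = 8.239
Terminal payoffs (S − K): max(14.93, 0) = 14.93, max(-1.405, 0) = 0, max(-11.06, 0) = 0, max(-16.76, 0) = 0
Node uu (S = 36.3): V_uu = e^(−0.03)·[0.8455·14.9300 + 0.1545·0.0000] = 12.2496
Node ud (S = 21.45): V_ud = e^(−0.03)·[0.8455·0.0000 + 0.1545·0.0000] = 0.0000
Node dd (S = 12.68): V_dd = e^(−0.03)·[0.8455·0.0000 + 0.1545·0.0000] = 0.0000
Node u (S = 33): V_u = e^(−0.03)·[0.8455·12.2496 + 0.1545·0.0000] = 10.0504
Node d (S = 19.5): V_d = e^(−0.03)·[0.8455·0.0000 + 0.1545·0.0000] = 0.0000
Node 0 (S = 30): V_0 = e^(−0.03)·[0.8455·10.0504 + 0.1545·0.0000] = 8.2460

$8.25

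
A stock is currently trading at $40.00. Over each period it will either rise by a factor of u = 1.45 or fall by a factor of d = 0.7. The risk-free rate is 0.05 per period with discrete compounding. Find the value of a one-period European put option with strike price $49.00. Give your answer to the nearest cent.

Risk-neutral probability p = (1 + 0.05 − 0.7)/(1.45 − 0.7) = 0.3500/0.7500 = 0.4667
Terminal stock prices: S_u = 58, S_d = 28
Terminal payoffs (K − S): max(-9, 0) = 0, max(21, 0) = 21
Node 0 (S = 40): V_0 = 1/1.05·[0.4667·0.0000 + 0.5333·21.0000] = 10.6667

$10.67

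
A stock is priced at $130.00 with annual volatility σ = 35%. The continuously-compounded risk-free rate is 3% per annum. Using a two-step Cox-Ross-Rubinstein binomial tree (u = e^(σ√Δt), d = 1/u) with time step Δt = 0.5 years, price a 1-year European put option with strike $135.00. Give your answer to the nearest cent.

$17.69

CRR parameters: u = e^(σ√Δt) = e^(0.35·√0.5) = 1.2808, d = 1/u = 0.7808
Per-period rate: rΔt = 0.03·0.5 = 0.015, so R = e^0.015 = 1.0151
Risk-neutral probability p = (e^0.015 − 0.7808)/(1.2808 − 0.7808) = 0.2344/0.5000 = 0.4687
Terminal stock prices: S_uu = 213.3, S_ud = 130, S_dd = 79.25
Terminal payoffs (K − S): max(-78.26, 0) = 0, max(5, 0) = 5, max(55.75, 0) = 55.75
Node u (S = 166.5): V_u = e^(−0.015)·[0.4687·0.0000 + 0.5313·5.0000] = 2.6171
Node d (S = 101.5): V_d = e^(−0.015)·[0.4687·5.0000 + 0.5313·55.7538] = 31.4913
Node 0 (S = 130): V_0 = e^(−0.015)·[0.4687·2.6171 + 0.5313·31.4913] = 17.6916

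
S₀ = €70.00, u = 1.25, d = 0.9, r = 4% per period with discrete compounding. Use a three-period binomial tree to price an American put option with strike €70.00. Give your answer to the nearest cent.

€4.43

Risk-neutral probability p = (1 + 0.04 − 0.9)/(1.25 − 0.9) = 0.1400/0.3500 = 0.4000
Terminal stock prices: S_uuu = 136.7, S_uud = 98.44, S_udd = 70.88, S_ddd = 51.03
Terminal payoffs (K − S): max(-66.72, 0) = 0, max(-28.44, 0) = 0, max(-0.875, 0) = 0, max(18.97, 0) = 18.97
Node uu (S = 109.4): continuation = 1/1.04·[0.4000·0.0000 + 0.6000·0.0000] = 0.0000; exercise value = 0.0000 ≤ continuation, so V_uu = 0.0000
Node ud (S = 78.75): continuation = 1/1.04·[0.4000·0.0000 + 0.6000·0.0000] = 0.0000; exercise value = 0.0000 ≤ continuation, so V_ud = 0.0000
Node dd (S = 56.7): continuation = 1/1.04·[0.4000·0.0000 + 0.6000·18.9700] = 10.9442; exercise value = 13.3000 > continuation, so V_dd = 13.3000 (exercise)
Node u (S = 87.5): continuation = 1/1.04·[0.4000·0.0000 + 0.6000·0.0000] = 0.0000; exercise value = 0.0000 ≤ continuation, so V_u = 0.0000
Node d (S = 63): continuation = 1/1.04·[0.4000·0.0000 + 0.6000·13.3000] = 7.6731; exercise value = 7.0000 ≤ continuation, so V_d = 7.6731
Node 0 (S = 70): continuation = 1/1.04·[0.4000·0.0000 + 0.6000·7.6731] = 4.4268; exercise value = 0.0000 ≤ continuation, so V_0 = 4.4268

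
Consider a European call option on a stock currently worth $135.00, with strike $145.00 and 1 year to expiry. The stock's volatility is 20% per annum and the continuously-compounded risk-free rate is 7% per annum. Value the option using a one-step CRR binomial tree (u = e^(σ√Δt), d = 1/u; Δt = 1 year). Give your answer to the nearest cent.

CRR parameters: u = e^(σ√Δt) = e^(0.2·√1) = 1.2214, d = 1/u = 0.8187
Per-period rate: rΔt = 0.07·1 = 0.07, so R = e^0.07 = 1.0725
Risk-neutral probability p = (e^0.07 − 0.8187)/(1.2214 − 0.8187) = 0.2538/0.4027 = 0.6302
Terminal stock prices: S_u = 164.9, S_d = 110.5
Terminal payoffs (S − K): max(19.89, 0) = 19.89, max(-34.47, 0) = 0
Node 0 (S = 135): V_0 = e^(−0.07)·[0.6302·19.8894 + 0.3698·0.0000] = 11.6875

$11.69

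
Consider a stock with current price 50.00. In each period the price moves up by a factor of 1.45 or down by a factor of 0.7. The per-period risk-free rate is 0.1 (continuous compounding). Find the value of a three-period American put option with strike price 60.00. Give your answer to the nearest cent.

Risk-neutral probability p = (e^0.1 − 0.7)/(1.45 − 0.7) = 0.4052/0.7500 = 0.5402
Terminal stock prices: S_uuu = 152.4, S_uud = 73.59, S_udd = 35.52, S_ddd = 17.15
Terminal payoffs (K − S): max(-92.43, 0) = 0, max(-13.59, 0) = 0, max(24.48, 0) = 24.48, max(42.85, 0) = 42.85
Node uu (S = 105.1): continuation = e^(−0.1)·[0.5402·0.0000 + 0.4598·0.0000] = 0.0000; exercise value = 0.0000 ≤ continuation, so V_uu = 0.0000
Node ud (S = 50.75): continuation = e^(−0.1)·[0.5402·0.0000 + 0.4598·24.4750] = 10.1821; exercise value = 9.2500 ≤ continuation, so V_ud = 10.1821
Node dd (S = 24.5): continuation = e^(−0.1)·[0.5402·24.4750 + 0.4598·42.8500] = 29.7902; exercise value = 35.5000 > continuation, so V_dd = 35.5000 (exercise)
Node u (S = 72.5): continuation = e^(−0.1)·[0.5402·0.0000 + 0.4598·10.1821] = 4.2359; exercise value = 0.0000 ≤ continuation, so V_u = 4.2359
Node d (S = 35): continuation = e^(−0.1)·[0.5402·10.1821 + 0.4598·35.5000] = 19.7459; exercise value = 25.0000 > continuation, so V_d = 25.0000 (exercise)
Node 0 (S = 50): continuation = e^(−0.1)·[0.5402·4.2359 + 0.4598·25.0000] = 12.4711; exercise value = 10.0000 ≤ continuation, so V_0 = 12.4711

12.47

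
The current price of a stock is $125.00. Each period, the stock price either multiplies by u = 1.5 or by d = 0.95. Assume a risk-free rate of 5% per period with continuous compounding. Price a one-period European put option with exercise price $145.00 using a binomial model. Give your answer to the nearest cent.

$20.37

Risk-neutral probability p = (e^0.05 − 0.95)/(1.5 − 0.95) = 0.1013/0.5500 = 0.1841
Terminal stock prices: S_u = 187.5, S_d = 118.8
Terminal payoffs (K − S): max(-42.5, 0) = 0, max(26.25, 0) = 26.25
Node 0 (S = 125): V_0 = e^(−0.05)·[0.1841·0.0000 + 0.8159·26.2500] = 20.3721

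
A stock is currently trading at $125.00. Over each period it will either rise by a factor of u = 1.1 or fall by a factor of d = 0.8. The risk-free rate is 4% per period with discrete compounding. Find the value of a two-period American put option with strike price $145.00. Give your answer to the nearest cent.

Risk-neutral probability p = (1 + 0.04 − 0.8)/(1.1 − 0.8) = 0.2400/0.3000 = 0.8000
Terminal stock prices: S_uu = 151.3, S_ud = 110, S_dd = 80
Terminal payoffs (K − S): max(-6.25, 0) = 0, max(35, 0) = 35, max(65, 0) = 65
Node u (S = 137.5): continuation = 1/1.04·[0.8000·0.0000 + 0.2000·35.0000] = 6.7308; exercise value = 7.5000 > continuation, so V_u = 7.5000 (exercise)
Node d (S = 100): continuation = 1/1.04·[0.8000·35.0000 + 0.2000·65.0000] = 39.4231; exercise value = 45.0000 > continuation, so V_d = 45.0000 (exercise)
Node 0 (S = 125): continuation = 1/1.04·[0.8000·7.5000 + 0.2000·45.0000] = 14.4231; exercise value = 20.0000 > continuation, so V_0 = 20.0000 (exercise)

$20.00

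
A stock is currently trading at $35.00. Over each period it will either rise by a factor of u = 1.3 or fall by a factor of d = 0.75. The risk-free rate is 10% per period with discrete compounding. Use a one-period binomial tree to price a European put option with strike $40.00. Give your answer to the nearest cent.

Risk-neutral probability p = (1 + 0.1 − 0.75)/(1.3 − 0.75) = 0.3500/0.5500 = 0.6364
Terminal stock prices: S_u = 45.5, S_d = 26.25
Terminal payoffs (K − S): max(-5.5, 0) = 0, max(13.75, 0) = 13.75
Node 0 (S = 35): V_0 = 1/1.1·[0.6364·0.0000 + 0.3636·13.7500] = 4.5455

$4.55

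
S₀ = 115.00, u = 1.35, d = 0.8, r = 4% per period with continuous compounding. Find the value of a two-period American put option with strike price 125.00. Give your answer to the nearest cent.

18.01

Risk-neutral probability p = (e^0.04 − 0.8)/(1.35 − 0.8) = 0.2408/0.5500 = 0.4378
Terminal stock prices: S_uu = 209.6, S_ud = 124.2, S_dd = 73.6
Terminal payoffs (K − S): max(-84.59, 0) = 0, max(0.8, 0) = 0.8, max(51.4, 0) = 51.4
Node u (S = 155.2): continuation = e^(−0.04)·[0.4378·0.0000 + 0.5622·0.8000] = 0.4321; exercise value = 0.0000 ≤ continuation, so V_u = 0.4321
Node d (S = 92): continuation = e^(−0.04)·[0.4378·0.8000 + 0.5622·51.4000] = 28.0987; exercise value = 33.0000 > continuation, so V_d = 33.0000 (exercise)
Node 0 (S = 115): continuation = e^(−0.04)·[0.4378·0.4321 + 0.5622·33.0000] = 18.0057; exercise value = 10.0000 ≤ continuation, so V_0 = 18.0057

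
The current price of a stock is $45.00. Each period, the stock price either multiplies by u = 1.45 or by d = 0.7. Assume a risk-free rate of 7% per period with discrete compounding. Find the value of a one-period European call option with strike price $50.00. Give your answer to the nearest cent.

$7.03

Risk-neutral probability p = (1 + 0.07 − 0.7)/(1.45 − 0.7) = 0.3700/0.7500 = 0.4933
Terminal stock prices: S_u = 65.25, S_d = 31.5
Terminal payoffs (S − K): max(15.25, 0) = 15.25, max(-18.5, 0) = 0
Node 0 (S = 45): V_0 = 1/1.07·[0.4933·15.2500 + 0.5067·0.0000] = 7.0312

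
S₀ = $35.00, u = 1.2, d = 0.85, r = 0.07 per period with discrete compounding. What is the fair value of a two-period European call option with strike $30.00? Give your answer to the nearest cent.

$9.36

Risk-neutral probability p = (1 + 0.07 − 0.85)/(1.2 − 0.85) = 0.2200/0.3500 = 0.6286
Terminal stock prices: S_uu = 50.4, S_ud = 35.7, S_dd = 25.29
Terminal payoffs (S − K): max(20.4, 0) = 20.4, max(5.7, 0) = 5.7, max(-4.713, 0) = 0
Node u (S = 42): V_u = 1/1.07·[0.6286·20.4000 + 0.3714·5.7000] = 13.9626
Node d (S = 29.75): V_d = 1/1.07·[0.6286·5.7000 + 0.3714·0.0000] = 3.3485
Node 0 (S = 35): V_0 = 1/1.07·[0.6286·13.9626 + 0.3714·3.3485] = 9.3647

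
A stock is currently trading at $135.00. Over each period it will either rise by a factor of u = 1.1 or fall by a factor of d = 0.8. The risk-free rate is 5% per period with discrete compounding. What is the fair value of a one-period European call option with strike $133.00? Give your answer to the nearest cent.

$12.30

Risk-neutral probability p = (1 + 0.05 − 0.8)/(1.1 − 0.8) = 0.2500/0.3000 = 0.8333
Terminal stock prices: S_u = 148.5, S_d = 108
Terminal payoffs (S − K): max(15.5, 0) = 15.5, max(-25, 0) = 0
Node 0 (S = 135): V_0 = 1/1.05·[0.8333·15.5000 + 0.1667·0.0000] = 12.3016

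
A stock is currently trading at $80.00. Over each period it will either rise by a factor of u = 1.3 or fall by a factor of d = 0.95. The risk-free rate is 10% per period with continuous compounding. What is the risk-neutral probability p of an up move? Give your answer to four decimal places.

Risk-neutral probability p = (e^0.1 − 0.95)/(1.3 − 0.95) = 0.1552/0.3500 = 0.4433

p = 0.4433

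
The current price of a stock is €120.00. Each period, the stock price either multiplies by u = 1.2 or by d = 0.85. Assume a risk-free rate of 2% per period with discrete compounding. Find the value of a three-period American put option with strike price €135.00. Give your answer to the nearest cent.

Risk-neutral probability p = (1 + 0.02 − 0.85)/(1.2 − 0.85) = 0.1700/0.3500 = 0.4857
Terminal stock prices: S_uuu = 207.4, S_uud = 146.9, S_udd = 104, S_ddd = 73.69
Terminal payoffs (K − S): max(-72.36, 0) = 0, max(-11.88, 0) = 0, max(30.96, 0) = 30.96, max(61.31, 0) = 61.31
Node uu (S = 172.8): continuation = 1/1.02·[0.4857·0.0000 + 0.5143·0.0000] = 0.0000; exercise value = 0.0000 ≤ continuation, so V_uu = 0.0000
Node ud (S = 122.4): continuation = 1/1.02·[0.4857·0.0000 + 0.5143·30.9600] = 15.6101; exercise value = 12.6000 ≤ continuation, so V_ud = 15.6101
Node dd (S = 86.7): continuation = 1/1.02·[0.4857·30.9600 + 0.5143·61.3050] = 45.6529; exercise value = 48.3000 > continuation, so V_dd = 48.3000 (exercise)
Node u (S = 144): continuation = 1/1.02·[0.4857·0.0000 + 0.5143·15.6101] = 7.8706; exercise value = 0.0000 ≤ continuation, so V_u = 7.8706
Node d (S = 102): continuation = 1/1.02·[0.4857·15.6101 + 0.5143·48.3000] = 31.7863; exercise value = 33.0000 > continuation, so V_d = 33.0000 (exercise)
Node 0 (S = 120): continuation = 1/1.02·[0.4857·7.8706 + 0.5143·33.0000] = 20.3866; exercise value = 15.0000 ≤ continuation, so V_0 = 20.3866

€20.39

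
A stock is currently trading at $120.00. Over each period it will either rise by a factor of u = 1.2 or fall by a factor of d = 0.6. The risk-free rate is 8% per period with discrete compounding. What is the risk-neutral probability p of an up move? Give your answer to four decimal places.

Risk-neutral probability p = (1 + 0.08 − 0.6)/(1.2 − 0.6) = 0.4800/0.6000 = 0.8000

p = 0.8000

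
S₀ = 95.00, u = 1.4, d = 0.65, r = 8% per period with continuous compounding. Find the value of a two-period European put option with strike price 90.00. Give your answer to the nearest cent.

Risk-neutral probability p = (e^0.08 − 0.65)/(1.4 − 0.65) = 0.4333/0.7500 = 0.5777
Terminal stock prices: S_uu = 186.2, S_ud = 86.45, S_dd = 40.14
Terminal payoffs (K − S): max(-96.2, 0) = 0, max(3.55, 0) = 3.55, max(49.86, 0) = 49.86
Node u (S = 133): V_u = e^(−0.08)·[0.5777·0.0000 + 0.4223·3.5500] = 1.3839
Node d (S = 61.75): V_d = e^(−0.08)·[0.5777·3.5500 + 0.4223·49.8625] = 21.3305
Node 0 (S = 95): V_0 = e^(−0.08)·[0.5777·1.3839 + 0.4223·21.3305] = 9.0530

9.05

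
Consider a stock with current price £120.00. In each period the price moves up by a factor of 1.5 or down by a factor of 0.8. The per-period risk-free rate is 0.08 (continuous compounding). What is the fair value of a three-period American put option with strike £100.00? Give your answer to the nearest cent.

Risk-neutral probability p = (e^0.08 − 0.8)/(1.5 − 0.8) = 0.2833/0.7000 = 0.4047
Terminal stock prices: S_uuu = 405, S_uud = 216, S_udd = 115.2, S_ddd = 61.44
Terminal payoffs (K − S): max(-305, 0) = 0, max(-116, 0) = 0, max(-15.2, 0) = 0, max(38.56, 0) = 38.56
Node uu (S = 270): continuation = e^(−0.08)·[0.4047·0.0000 + 0.5953·0.0000] = 0.0000; exercise value = 0.0000 ≤ continuation, so V_uu = 0.0000
Node ud (S = 144): continuation = e^(−0.08)·[0.4047·0.0000 + 0.5953·0.0000] = 0.0000; exercise value = 0.0000 ≤ continuation, so V_ud = 0.0000
Node dd (S = 76.8): continuation = e^(−0.08)·[0.4047·0.0000 + 0.5953·38.5600] = 21.1901; exercise value = 23.2000 > continuation, so V_dd = 23.2000 (exercise)
Node u (S = 180): continuation = e^(−0.08)·[0.4047·0.0000 + 0.5953·0.0000] = 0.0000; exercise value = 0.0000 ≤ continuation, so V_u = 0.0000
Node d (S = 96): continuation = e^(−0.08)·[0.4047·0.0000 + 0.5953·23.2000] = 12.7492; exercise value = 4.0000 ≤ continuation, so V_d = 12.7492
Node 0 (S = 120): continuation = e^(−0.08)·[0.4047·0.0000 + 0.5953·12.7492] = 7.0061; exercise value = 0.0000 ≤ continuation, so V_0 = 7.0061

£7.01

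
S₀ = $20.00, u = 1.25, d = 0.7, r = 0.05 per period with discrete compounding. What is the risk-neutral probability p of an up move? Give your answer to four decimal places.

p = 0.6364

Risk-neutral probability p = (1 + 0.05 − 0.7)/(1.25 − 0.7) = 0.3500/0.5500 = 0.6364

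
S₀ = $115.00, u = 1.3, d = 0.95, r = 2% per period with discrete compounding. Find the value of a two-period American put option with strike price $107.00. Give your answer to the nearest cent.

$1.98

Risk-neutral probability p = (1 + 0.02 − 0.95)/(1.3 − 0.95) = 0.0700/0.3500 = 0.2000
Terminal stock prices: S_uu = 194.4, S_ud = 142, S_dd = 103.8
Terminal payoffs (K − S): max(-87.35, 0) = 0, max(-35.03, 0) = 0, max(3.213, 0) = 3.213
Node u (S = 149.5): continuation = 1/1.02·[0.2000·0.0000 + 0.8000·0.0000] = 0.0000; exercise value = 0.0000 ≤ continuation, so V_u = 0.0000
Node d (S = 109.2): continuation = 1/1.02·[0.2000·0.0000 + 0.8000·3.2125] = 2.5196; exercise value = 0.0000 ≤ continuation, so V_d = 2.5196
Node 0 (S = 115): continuation = 1/1.02·[0.2000·0.0000 + 0.8000·2.5196] = 1.9762; exercise value = 0.0000 ≤ continuation, so V_0 = 1.9762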